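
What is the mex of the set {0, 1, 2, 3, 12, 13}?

4

The values 0, 1, 2, 3 are all present; 4 is the first non-negative integer missing from the set.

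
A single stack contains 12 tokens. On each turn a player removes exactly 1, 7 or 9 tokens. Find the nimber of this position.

0

Compute g(0), g(1), … for moves {1, 7, 9}:
g(0) = mex{} = 0
g(1) = mex{0} = 1
g(2) = mex{1} = 0
g(3) = mex{0} = 1
g(4) = mex{1} = 0
g(5) = mex{0} = 1
g(6) = mex{1} = 0
g(7) = mex{0} = 1
g(8) = mex{1} = 0
g(9) = mex{0} = 1
g(10) = mex{1} = 0
g(11) = mex{0} = 1
g(12) = mex{1} = 0
So g(12) = 0.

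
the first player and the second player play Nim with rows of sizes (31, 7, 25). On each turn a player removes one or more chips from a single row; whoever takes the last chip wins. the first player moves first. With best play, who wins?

the first player wins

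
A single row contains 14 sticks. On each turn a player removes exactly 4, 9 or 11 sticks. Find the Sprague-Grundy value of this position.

Build the Grundy sequence with g(k) = mex{g(k−s) : s ∈ {4, 9, 11}, s ≤ k}:
g(0) = mex{} = 0
g(1) = mex{} = 0
g(2) = mex{} = 0
g(3) = mex{} = 0
g(4) = mex{0} = 1
g(5) = mex{0} = 1
g(6) = mex{0} = 1
g(7) = mex{0} = 1
g(8) = mex{1} = 0
g(9) = mex{0,1} = 2
g(10) = mex{0,1} = 2
g(11) = mex{0,1} = 2
g(12) = mex{0} = 1
g(13) = mex{0,1,2} = 3
g(14) = mex{0,1,2} = 3
So g(14) = 3.

3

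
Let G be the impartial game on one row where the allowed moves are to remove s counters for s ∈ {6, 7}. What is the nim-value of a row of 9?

1

Build the Grundy sequence with g(k) = mex{g(k−s) : s ∈ {6, 7}, s ≤ k}:
g(0) = mex{} = 0
g(1) = mex{} = 0
g(2) = mex{} = 0
g(3) = mex{} = 0
g(4) = mex{} = 0
g(5) = mex{} = 0
g(6) = mex{0} = 1
g(7) = mex{0} = 1
g(8) = mex{0} = 1
g(9) = mex{0} = 1
So g(9) = 1.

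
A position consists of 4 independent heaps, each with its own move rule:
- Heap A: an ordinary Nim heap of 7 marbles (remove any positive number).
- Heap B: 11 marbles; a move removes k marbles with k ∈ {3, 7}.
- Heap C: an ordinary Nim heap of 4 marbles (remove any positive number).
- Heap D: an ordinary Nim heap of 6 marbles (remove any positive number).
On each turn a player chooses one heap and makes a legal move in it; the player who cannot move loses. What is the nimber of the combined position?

Heap A is a plain Nim heap of size 7, so its Grundy value is 7.
Grundy values for heap B (subtraction set {3, 7}):
k:     0  1  2  3  4  5  6  7  8  9 10 11
g(k):  0  0  0  1  1  1  0  2  2  1  0  0
So g(11) = 0.
Heap C is a plain Nim heap of size 4, so its Grundy value is 4.
Heap D is a plain Nim heap of size 6, so its Grundy value is 6.
By the Sprague-Grundy theorem, the Grundy value of a sum of independent games is the XOR of the component values.
Combined value = 7 ⊕ 0 ⊕ 4 ⊕ 6 = 5.

5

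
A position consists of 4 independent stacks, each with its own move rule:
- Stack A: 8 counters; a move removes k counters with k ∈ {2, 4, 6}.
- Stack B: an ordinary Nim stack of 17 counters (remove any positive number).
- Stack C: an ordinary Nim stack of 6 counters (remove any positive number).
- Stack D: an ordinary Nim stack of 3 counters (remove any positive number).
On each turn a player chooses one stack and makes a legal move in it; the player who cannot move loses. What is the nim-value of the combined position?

20

For stack A, compute g(0), g(1), … with moves {2, 4, 6}:
k:     0  1  2  3  4  5  6  7  8
g(k):  0  0  1  1  2  2  3  3  0
So g(8) = 0.
Stack B is a plain Nim stack of size 17, so its Grundy value is 17.
Stack C is a plain Nim stack of size 6, so its Grundy value is 6.
Stack D is a plain Nim stack of size 3, so its Grundy value is 3.
The value of a disjunctive sum is the nim-sum of the parts.
Combined value = 0 XOR 17 XOR 6 XOR 3 = 20.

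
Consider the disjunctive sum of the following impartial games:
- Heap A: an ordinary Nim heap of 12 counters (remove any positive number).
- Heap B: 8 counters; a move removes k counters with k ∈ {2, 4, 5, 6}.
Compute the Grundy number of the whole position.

12

Heap A is a plain Nim heap of size 12, so its Grundy value is 12.
For heap B, compute g(0), g(1), … with moves {2, 4, 5, 6}:
k:     0  1  2  3  4  5  6  7  8
g(k):  0  0  1  1  2  2  3  3  0
So g(8) = 0.
By the Sprague-Grundy theorem, the Grundy value of a sum of independent games is the XOR of the component values.
Combined value = 12 XOR 0 = 12.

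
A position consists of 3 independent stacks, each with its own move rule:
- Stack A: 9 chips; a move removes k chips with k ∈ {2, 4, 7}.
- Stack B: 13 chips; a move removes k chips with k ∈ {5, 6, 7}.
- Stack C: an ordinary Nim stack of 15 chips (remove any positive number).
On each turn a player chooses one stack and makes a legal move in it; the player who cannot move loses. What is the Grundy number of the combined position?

15

For stack A, compute g(0), g(1), … with moves {2, 4, 7}:
g(0) = mex{} = 0
g(1) = mex{} = 0
g(2) = mex{0} = 1
g(3) = mex{0} = 1
g(4) = mex{0,1} = 2
g(5) = mex{0,1} = 2
g(6) = mex{1,2} = 0
g(7) = mex{0,1,2} = 3
g(8) = mex{0,2} = 1
g(9) = mex{1,2,3} = 0
So g(9) = 0.
Grundy values for stack B (subtraction set {5, 6, 7}):
g(0) = mex{} = 0
g(1) = mex{} = 0
g(2) = mex{} = 0
g(3) = mex{} = 0
g(4) = mex{} = 0
g(5) = mex{0} = 1
g(6) = mex{0} = 1
g(7) = mex{0} = 1
g(8) = mex{0} = 1
g(9) = mex{0} = 1
g(10) = mex{0,1} = 2
g(11) = mex{0,1} = 2
g(12) = mex{1} = 0
g(13) = mex{1} = 0
So g(13) = 0.
Stack C is a plain Nim stack of size 15, so its Grundy value is 15.
By the Sprague-Grundy theorem, the Grundy value of a sum of independent games is the XOR of the component values.
Combined value = 0 ⊕ 0 ⊕ 15 = 15.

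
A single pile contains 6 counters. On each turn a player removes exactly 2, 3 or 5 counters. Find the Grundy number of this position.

Grundy values for subtraction set {2, 3, 5}:
g(0) = mex{} = 0
g(1) = mex{} = 0
g(2) = mex{0} = 1
g(3) = mex{0} = 1
g(4) = mex{0,1} = 2
g(5) = mex{0,1} = 2
g(6) = mex{0,1,2} = 3
So g(6) = 3.

3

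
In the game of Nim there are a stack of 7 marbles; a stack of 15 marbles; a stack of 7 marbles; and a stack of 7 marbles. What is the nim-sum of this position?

In binary:
  0111  (7)
  1111  (15)
  0111  (7)
  0111  (7)
  ----
  1000  (8)

8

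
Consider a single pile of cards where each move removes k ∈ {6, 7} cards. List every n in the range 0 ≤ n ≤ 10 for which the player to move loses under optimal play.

0, 1, 2, 3, 4, 5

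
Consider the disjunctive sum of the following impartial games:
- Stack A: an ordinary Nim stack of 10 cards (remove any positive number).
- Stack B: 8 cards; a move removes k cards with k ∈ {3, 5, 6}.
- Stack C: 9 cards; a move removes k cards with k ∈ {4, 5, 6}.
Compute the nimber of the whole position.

10

Stack A is a plain Nim stack of size 10, so its Grundy value is 10.
Grundy values for stack B (subtraction set {3, 5, 6}):
g(0) = mex{} = 0
g(1) = mex{} = 0
g(2) = mex{} = 0
g(3) = mex{0} = 1
g(4) = mex{0} = 1
g(5) = mex{0} = 1
g(6) = mex{0,1} = 2
g(7) = mex{0,1} = 2
g(8) = mex{0,1} = 2
So g(8) = 2.
For stack C, compute g(0), g(1), … with moves {4, 5, 6}:
g(0) = mex{} = 0
g(1) = mex{} = 0
g(2) = mex{} = 0
g(3) = mex{} = 0
g(4) = mex{0} = 1
g(5) = mex{0} = 1
g(6) = mex{0} = 1
g(7) = mex{0} = 1
g(8) = mex{0,1} = 2
g(9) = mex{0,1} = 2
So g(9) = 2.
The value of a disjunctive sum is the nim-sum of the parts.
Combined value = 10 ⊕ 2 ⊕ 2 = 10.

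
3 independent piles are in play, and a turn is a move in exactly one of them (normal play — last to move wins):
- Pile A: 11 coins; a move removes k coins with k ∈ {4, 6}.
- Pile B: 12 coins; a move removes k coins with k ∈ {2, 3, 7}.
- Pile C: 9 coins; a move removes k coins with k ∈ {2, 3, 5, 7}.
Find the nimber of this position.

Build the Grundy sequence for pile A with g(k) = mex{g(k−s) : s ∈ {4, 6}, s ≤ k}:
g(0) = mex{} = 0
g(1) = mex{} = 0
g(2) = mex{} = 0
g(3) = mex{} = 0
g(4) = mex{0} = 1
g(5) = mex{0} = 1
g(6) = mex{0} = 1
g(7) = mex{0} = 1
g(8) = mex{0,1} = 2
g(9) = mex{0,1} = 2
g(10) = mex{1} = 0
g(11) = mex{1} = 0
So g(11) = 0.
For pile B, compute g(0), g(1), … with moves {2, 3, 7}:
k:     0  1  2  3  4  5  6  7  8  9 10 11 12
g(k):  0  0  1  1  2  0  0  1  1  2  0  0  1
So g(12) = 1.
For pile C, compute g(0), g(1), … with moves {2, 3, 5, 7}:
g(0) = mex{} = 0
g(1) = mex{} = 0
g(2) = mex{0} = 1
g(3) = mex{0} = 1
g(4) = mex{0,1} = 2
g(5) = mex{0,1} = 2
g(6) = mex{0,1,2} = 3
g(7) = mex{0,1,2} = 3
g(8) = mex{0,1,2,3} = 4
g(9) = mex{1,2,3} = 0
So g(9) = 0.
The value of a disjunctive sum is the nim-sum of the parts.
Combined value = 0 XOR 1 XOR 0 = 1.

1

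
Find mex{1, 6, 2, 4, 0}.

3

The values 0, 1, 2 are all present; 3 is the first non-negative integer missing from the set.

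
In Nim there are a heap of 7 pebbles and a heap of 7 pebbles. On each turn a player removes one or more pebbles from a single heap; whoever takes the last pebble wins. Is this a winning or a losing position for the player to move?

Losing position

Compute the nim-sum pairwise:
7 ⊕ 7 = 0
The nim-sum is 0, so this is a P-position: the player to move is in a losing position under optimal play.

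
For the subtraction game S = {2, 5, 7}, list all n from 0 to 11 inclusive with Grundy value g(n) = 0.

Build the Grundy sequence with g(k) = mex{g(k−s) : s ∈ {2, 5, 7}, s ≤ k}:
g(0) = mex{} = 0
g(1) = mex{} = 0
g(2) = mex{0} = 1
g(3) = mex{0} = 1
g(4) = mex{1} = 0
g(5) = mex{0,1} = 2
g(6) = mex{0} = 1
g(7) = mex{0,1,2} = 3
g(8) = mex{0,1} = 2
g(9) = mex{0,1,3} = 2
g(10) = mex{1,2} = 0
g(11) = mex{0,1,2} = 3
The P-positions (g = 0) in 0..11 are 0, 1, 4, 10.

0, 1, 4, 10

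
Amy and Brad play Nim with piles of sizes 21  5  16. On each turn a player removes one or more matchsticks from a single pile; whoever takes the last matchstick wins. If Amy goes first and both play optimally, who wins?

Brad wins

Compute the nim-sum pairwise:
21 ^ 5 = 16
16 ^ 16 = 0
The nim-sum is 0, so this is a P-position: the player to move is in a losing position under optimal play; Amy is about to move from it and so loses — Brad wins.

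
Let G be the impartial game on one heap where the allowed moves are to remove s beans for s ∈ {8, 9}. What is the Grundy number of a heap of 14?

1

Compute g(0), g(1), … for moves {8, 9}:
k:     0  1  2  3  4  5  6  7  8  9 10 11 12 13 14
g(k):  0  0  0  0  0  0  0  0  1  1  1  1  1  1  1
So g(14) = 1.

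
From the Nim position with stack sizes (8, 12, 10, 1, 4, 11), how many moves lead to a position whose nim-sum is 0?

0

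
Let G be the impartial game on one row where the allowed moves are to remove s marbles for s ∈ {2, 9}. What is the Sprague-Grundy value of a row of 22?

Compute g(0), g(1), … for moves {2, 9}:
k:     0  1  2  3  4  5  6  7  8  9 10 11 12 13 14 15 16 17 18 19 20 21 22
g(k):  0  0  1  1  0  0  1  1  0  2  1  0  0  1  1  0  0  1  1  0  2  1  0
So g(22) = 0.

0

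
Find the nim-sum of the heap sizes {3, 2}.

1

Nim-sum: 3 ⊕ 2 = 1.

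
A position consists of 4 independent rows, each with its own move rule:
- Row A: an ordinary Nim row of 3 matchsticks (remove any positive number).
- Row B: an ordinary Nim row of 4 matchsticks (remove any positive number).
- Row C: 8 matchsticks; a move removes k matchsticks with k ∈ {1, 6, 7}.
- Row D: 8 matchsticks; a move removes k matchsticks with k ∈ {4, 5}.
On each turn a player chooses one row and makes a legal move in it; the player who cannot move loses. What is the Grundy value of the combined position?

7

Row A is a plain Nim row of size 3, so its Grundy value is 3.
Row B is a plain Nim row of size 4, so its Grundy value is 4.
For row C, compute g(0), g(1), … with moves {1, 6, 7}:
g(0) = mex{} = 0
g(1) = mex{0} = 1
g(2) = mex{1} = 0
g(3) = mex{0} = 1
g(4) = mex{1} = 0
g(5) = mex{0} = 1
g(6) = mex{0,1} = 2
g(7) = mex{0,1,2} = 3
g(8) = mex{0,1,3} = 2
So g(8) = 2.
For row D, compute g(0), g(1), … with moves {4, 5}:
g(0) = mex{} = 0
g(1) = mex{} = 0
g(2) = mex{} = 0
g(3) = mex{} = 0
g(4) = mex{0} = 1
g(5) = mex{0} = 1
g(6) = mex{0} = 1
g(7) = mex{0} = 1
g(8) = mex{0,1} = 2
So g(8) = 2.
By the Sprague-Grundy theorem, the Grundy value of a sum of independent games is the XOR of the component values.
Combined value = 3 XOR 4 XOR 2 XOR 2 = 7.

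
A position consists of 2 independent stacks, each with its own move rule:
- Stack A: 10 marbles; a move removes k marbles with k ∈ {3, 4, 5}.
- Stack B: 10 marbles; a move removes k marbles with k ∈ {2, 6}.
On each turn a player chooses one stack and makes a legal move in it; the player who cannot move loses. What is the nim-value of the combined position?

1

Build the Grundy sequence for stack A with g(k) = mex{g(k−s) : s ∈ {3, 4, 5}, s ≤ k}:
k:     0  1  2  3  4  5  6  7  8  9 10
g(k):  0  0  0  1  1  1  2  2  0  0  0
So g(10) = 0.
Build the Grundy sequence for stack B with g(k) = mex{g(k−s) : s ∈ {2, 6}, s ≤ k}:
k:     0  1  2  3  4  5  6  7  8  9 10
g(k):  0  0  1  1  0  0  1  1  0  0  1
So g(10) = 1.
By the Sprague-Grundy theorem, the Grundy value of a sum of independent games is the XOR of the component values.
Combined value = 0 ⊕ 1 = 1.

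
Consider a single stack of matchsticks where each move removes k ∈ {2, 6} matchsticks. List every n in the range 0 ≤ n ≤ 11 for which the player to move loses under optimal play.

0, 1, 4, 5, 8, 9

Build the Grundy sequence with g(k) = mex{g(k−s) : s ∈ {2, 6}, s ≤ k}:
k:     0  1  2  3  4  5  6  7  8  9 10 11
g(k):  0  0  1  1  0  0  1  1  0  0  1  1
The P-positions (g = 0) in 0..11 are 0, 1, 4, 5, 8, 9.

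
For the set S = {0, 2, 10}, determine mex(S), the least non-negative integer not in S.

1

0 is in the set but 1 is not, so the mex is 1.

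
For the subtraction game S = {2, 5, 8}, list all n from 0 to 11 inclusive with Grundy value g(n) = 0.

Build the Grundy sequence with g(k) = mex{g(k−s) : s ∈ {2, 5, 8}, s ≤ k}:
k:     0  1  2  3  4  5  6  7  8  9 10 11
g(k):  0  0  1  1  0  2  1  0  2  1  0  0
The P-positions (g = 0) in 0..11 are 0, 1, 4, 7, 10, 11.

0, 1, 4, 7, 10, 11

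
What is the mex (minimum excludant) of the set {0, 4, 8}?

1

0 is in the set but 1 is not, so the mex is 1.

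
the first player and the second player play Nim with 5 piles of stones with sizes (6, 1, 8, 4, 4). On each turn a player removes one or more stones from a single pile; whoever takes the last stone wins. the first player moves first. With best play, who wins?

the first player wins

Compute the nim-sum pairwise:
6 ^ 1 = 7
7 ^ 8 = 15
15 ^ 4 = 11
11 ^ 4 = 15
The nim-sum is 15 ≠ 0, so this is an N-position: the player to move can win; the first player has a winning move.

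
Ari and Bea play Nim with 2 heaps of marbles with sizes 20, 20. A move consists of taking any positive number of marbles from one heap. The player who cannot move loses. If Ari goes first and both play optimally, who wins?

Nim-sum: 20 ^ 20 = 0.
The nim-sum is 0, so this is a P-position: the player to move is in a losing position under optimal play; Ari is about to move from it and so loses — Bea wins.

Bea wins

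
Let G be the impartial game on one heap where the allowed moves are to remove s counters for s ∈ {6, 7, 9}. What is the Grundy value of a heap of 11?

Compute g(0), g(1), … for moves {6, 7, 9}:
k:     0  1  2  3  4  5  6  7  8  9 10 11
g(k):  0  0  0  0  0  0  1  1  1  1  1  1
So g(11) = 1.

1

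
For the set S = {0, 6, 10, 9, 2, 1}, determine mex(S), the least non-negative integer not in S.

The values 0, 1, 2 are all present; 3 is the first non-negative integer missing from the set.

3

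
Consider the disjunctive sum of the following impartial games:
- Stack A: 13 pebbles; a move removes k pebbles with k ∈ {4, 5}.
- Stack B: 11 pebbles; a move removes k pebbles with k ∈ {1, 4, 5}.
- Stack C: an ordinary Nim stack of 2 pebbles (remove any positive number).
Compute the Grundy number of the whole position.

For stack A, compute g(0), g(1), … with moves {4, 5}:
k:     0  1  2  3  4  5  6  7  8  9 10 11 12 13
g(k):  0  0  0  0  1  1  1  1  2  0  0  0  0  1
So g(13) = 1.
For stack B, compute g(0), g(1), … with moves {1, 4, 5}:
k:     0  1  2  3  4  5  6  7  8  9 10 11
g(k):  0  1  0  1  2  3  2  3  0  1  0  1
So g(11) = 1.
Stack C is a plain Nim stack of size 2, so its Grundy value is 2.
By the Sprague-Grundy theorem, the Grundy value of a sum of independent games is the XOR of the component values.
Combined value = 1 XOR 1 XOR 2 = 2.

2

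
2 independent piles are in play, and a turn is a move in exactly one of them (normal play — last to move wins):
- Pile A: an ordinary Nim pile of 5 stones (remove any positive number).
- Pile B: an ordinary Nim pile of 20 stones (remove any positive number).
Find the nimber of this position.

17

Pile A is a plain Nim pile of size 5, so its Grundy value is 5.
Pile B is a plain Nim pile of size 20, so its Grundy value is 20.
The value of a disjunctive sum is the nim-sum of the parts.
Combined value = 5 ⊕ 20 = 17.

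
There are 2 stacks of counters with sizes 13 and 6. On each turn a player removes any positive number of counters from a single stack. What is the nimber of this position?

In binary:
  1101  (13)
  0110  (6)
  ----
  1011  (11)

11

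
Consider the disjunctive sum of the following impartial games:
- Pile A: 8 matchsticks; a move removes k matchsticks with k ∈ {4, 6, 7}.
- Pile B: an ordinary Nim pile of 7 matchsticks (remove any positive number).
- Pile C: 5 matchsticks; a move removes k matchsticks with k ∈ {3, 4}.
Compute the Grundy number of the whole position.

4

For pile A, compute g(0), g(1), … with moves {4, 6, 7}:
k:     0  1  2  3  4  5  6  7  8
g(k):  0  0  0  0  1  1  1  1  2
So g(8) = 2.
Pile B is a plain Nim pile of size 7, so its Grundy value is 7.
For pile C, compute g(0), g(1), … with moves {3, 4}:
k:     0  1  2  3  4  5
g(k):  0  0  0  1  1  1
So g(5) = 1.
The value of a disjunctive sum is the nim-sum of the parts.
Combined value = 2 ⊕ 7 ⊕ 1 = 4.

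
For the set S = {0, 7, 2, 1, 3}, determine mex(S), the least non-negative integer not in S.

The values 0, 1, 2, 3 are all present; 4 is the first non-negative integer missing from the set.

4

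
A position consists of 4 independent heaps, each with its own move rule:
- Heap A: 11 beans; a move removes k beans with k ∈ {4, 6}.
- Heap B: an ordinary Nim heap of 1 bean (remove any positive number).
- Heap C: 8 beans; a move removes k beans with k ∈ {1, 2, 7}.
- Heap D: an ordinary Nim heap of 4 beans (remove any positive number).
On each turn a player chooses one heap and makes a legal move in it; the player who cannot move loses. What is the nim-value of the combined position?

Grundy values for heap A (subtraction set {4, 6}):
g(0) = mex{} = 0
g(1) = mex{} = 0
g(2) = mex{} = 0
g(3) = mex{} = 0
g(4) = mex{0} = 1
g(5) = mex{0} = 1
g(6) = mex{0} = 1
g(7) = mex{0} = 1
g(8) = mex{0,1} = 2
g(9) = mex{0,1} = 2
g(10) = mex{1} = 0
g(11) = mex{1} = 0
So g(11) = 0.
Heap B is a plain Nim heap of size 1, so its Grundy value is 1.
For heap C, compute g(0), g(1), … with moves {1, 2, 7}:
k:     0  1  2  3  4  5  6  7  8
g(k):  0  1  2  0  1  2  0  1  2
So g(8) = 2.
Heap D is a plain Nim heap of size 4, so its Grundy value is 4.
The value of a disjunctive sum is the nim-sum of the parts.
Combined value = 0 XOR 1 XOR 2 XOR 4 = 7.

7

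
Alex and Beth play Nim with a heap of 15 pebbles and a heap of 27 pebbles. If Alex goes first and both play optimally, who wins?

Compute the nim-sum pairwise:
15 ⊕ 27 = 20
The nim-sum is 20 ≠ 0, so this is an N-position: the player to move can win; Alex has a winning move.

Alex wins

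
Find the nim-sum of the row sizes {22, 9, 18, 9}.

Bitwise XOR of the heap sizes:
  10110  (22)
  01001  (9)
  10010  (18)
  01001  (9)
  -----
  00100  (4)

4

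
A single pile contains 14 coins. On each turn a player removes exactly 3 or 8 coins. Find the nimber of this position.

Compute g(0), g(1), … for moves {3, 8}:
g(0) = mex{} = 0
g(1) = mex{} = 0
g(2) = mex{} = 0
g(3) = mex{0} = 1
g(4) = mex{0} = 1
g(5) = mex{0} = 1
g(6) = mex{1} = 0
g(7) = mex{1} = 0
g(8) = mex{0,1} = 2
g(9) = mex{0} = 1
g(10) = mex{0} = 1
g(11) = mex{1,2} = 0
g(12) = mex{1} = 0
g(13) = mex{1} = 0
g(14) = mex{0} = 1
So g(14) = 1.

1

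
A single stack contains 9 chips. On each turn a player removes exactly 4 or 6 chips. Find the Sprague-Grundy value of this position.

Build the Grundy sequence with g(k) = mex{g(k−s) : s ∈ {4, 6}, s ≤ k}:
k:     0  1  2  3  4  5  6  7  8  9
g(k):  0  0  0  0  1  1  1  1  2  2
So g(9) = 2.

2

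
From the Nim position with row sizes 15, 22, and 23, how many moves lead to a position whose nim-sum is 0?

Bitwise XOR of the heap sizes:
  01111  (15)
  10110  (22)
  10111  (23)
  -----
  01110  (14)
The overall nim-sum is X = 14. A row of size p has a winning move iff p XOR X < p (reduce it to p XOR X).
  15: 15 XOR 14 = 1 < 15 — winning move (to 1).
  22: 22 XOR 14 = 24 ≥ 22 — no move.
  23: 23 XOR 14 = 25 ≥ 23 — no move.
That gives 1 winning move.

1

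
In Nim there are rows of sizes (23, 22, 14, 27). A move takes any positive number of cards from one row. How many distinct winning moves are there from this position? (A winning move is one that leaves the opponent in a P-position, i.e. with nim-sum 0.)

3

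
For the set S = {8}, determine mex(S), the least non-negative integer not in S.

0 is not in the set, so the mex is 0.

0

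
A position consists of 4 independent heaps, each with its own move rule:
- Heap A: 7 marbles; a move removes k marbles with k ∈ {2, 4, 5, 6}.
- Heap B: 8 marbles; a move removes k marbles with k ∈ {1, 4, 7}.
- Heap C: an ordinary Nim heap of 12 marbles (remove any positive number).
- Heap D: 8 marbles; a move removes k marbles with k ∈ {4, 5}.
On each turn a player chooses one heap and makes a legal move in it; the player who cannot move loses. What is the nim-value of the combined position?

13

Grundy values for heap A (subtraction set {2, 4, 5, 6}):
k:     0  1  2  3  4  5  6  7
g(k):  0  0  1  1  2  2  3  3
So g(7) = 3.
Build the Grundy sequence for heap B with g(k) = mex{g(k−s) : s ∈ {1, 4, 7}, s ≤ k}:
g(0) = mex{} = 0
g(1) = mex{0} = 1
g(2) = mex{1} = 0
g(3) = mex{0} = 1
g(4) = mex{0,1} = 2
g(5) = mex{1,2} = 0
g(6) = mex{0} = 1
g(7) = mex{0,1} = 2
g(8) = mex{1,2} = 0
So g(8) = 0.
Heap C is a plain Nim heap of size 12, so its Grundy value is 12.
For heap D, compute g(0), g(1), … with moves {4, 5}:
k:     0  1  2  3  4  5  6  7  8
g(k):  0  0  0  0  1  1  1  1  2
So g(8) = 2.
The value of a disjunctive sum is the nim-sum of the parts.
Combined value = 3 XOR 0 XOR 12 XOR 2 = 13.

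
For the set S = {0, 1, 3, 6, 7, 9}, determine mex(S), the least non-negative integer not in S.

2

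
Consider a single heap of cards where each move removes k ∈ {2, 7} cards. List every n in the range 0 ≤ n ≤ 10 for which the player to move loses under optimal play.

0, 1, 4, 5, 9, 10

Grundy values for subtraction set {2, 7}:
k:     0  1  2  3  4  5  6  7  8  9 10
g(k):  0  0  1  1  0  0  1  1  2  0  0
The P-positions (g = 0) in 0..10 are 0, 1, 4, 5, 9, 10.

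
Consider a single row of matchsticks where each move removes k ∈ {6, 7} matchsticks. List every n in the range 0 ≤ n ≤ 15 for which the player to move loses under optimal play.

0, 1, 2, 3, 4, 5, 13, 14, 15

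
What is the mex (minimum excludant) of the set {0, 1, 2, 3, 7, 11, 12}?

4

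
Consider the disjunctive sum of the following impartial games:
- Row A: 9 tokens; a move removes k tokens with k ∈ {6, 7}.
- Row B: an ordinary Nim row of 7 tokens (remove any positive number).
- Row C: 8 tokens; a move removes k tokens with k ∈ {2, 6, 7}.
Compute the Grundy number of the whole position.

Build the Grundy sequence for row A with g(k) = mex{g(k−s) : s ∈ {6, 7}, s ≤ k}:
g(0) = mex{} = 0
g(1) = mex{} = 0
g(2) = mex{} = 0
g(3) = mex{} = 0
g(4) = mex{} = 0
g(5) = mex{} = 0
g(6) = mex{0} = 1
g(7) = mex{0} = 1
g(8) = mex{0} = 1
g(9) = mex{0} = 1
So g(9) = 1.
Row B is a plain Nim row of size 7, so its Grundy value is 7.
For row C, compute g(0), g(1), … with moves {2, 6, 7}:
k:     0  1  2  3  4  5  6  7  8
g(k):  0  0  1  1  0  0  1  1  2
So g(8) = 2.
By the Sprague-Grundy theorem, the Grundy value of a sum of independent games is the XOR of the component values.
Combined value = 1 XOR 7 XOR 2 = 4.

4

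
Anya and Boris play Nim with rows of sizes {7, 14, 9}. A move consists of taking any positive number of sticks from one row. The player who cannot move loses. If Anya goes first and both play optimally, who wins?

Boris wins

Bitwise XOR of the heap sizes:
  0111  (7)
  1110  (14)
  1001  (9)
  ----
  0000  (0)
The nim-sum is 0, so this is a P-position: the player to move is in a losing position under optimal play; Anya is about to move from it and so loses — Boris wins.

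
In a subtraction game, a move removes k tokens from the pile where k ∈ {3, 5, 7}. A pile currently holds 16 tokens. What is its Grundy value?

2

Build the Grundy sequence with g(k) = mex{g(k−s) : s ∈ {3, 5, 7}, s ≤ k}:
k:     0  1  2  3  4  5  6  7  8  9 10 11 12 13 14 15 16
g(k):  0  0  0  1  1  1  2  2  2  3  0  0  0  1  1  1  2
So g(16) = 2.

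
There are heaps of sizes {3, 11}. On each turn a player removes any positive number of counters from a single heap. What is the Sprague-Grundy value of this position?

8

Write each in binary and XOR column by column:
  0011  (3)
  1011  (11)
  ----
  1000  (8)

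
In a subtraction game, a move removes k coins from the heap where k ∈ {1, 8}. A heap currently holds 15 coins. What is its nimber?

0

Compute g(0), g(1), … for moves {1, 8}:
k:     0  1  2  3  4  5  6  7  8  9 10 11 12 13 14 15
g(k):  0  1  0  1  0  1  0  1  2  0  1  0  1  0  1  0
So g(15) = 0.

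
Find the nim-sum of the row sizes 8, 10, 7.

5

Compute the nim-sum pairwise:
8 ⊕ 10 = 2
2 ⊕ 7 = 5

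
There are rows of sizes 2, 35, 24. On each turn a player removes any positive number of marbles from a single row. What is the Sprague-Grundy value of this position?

57

Compute the nim-sum pairwise:
2 XOR 35 = 33
33 XOR 24 = 57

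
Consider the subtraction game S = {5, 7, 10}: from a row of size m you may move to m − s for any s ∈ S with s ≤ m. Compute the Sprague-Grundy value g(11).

2

Grundy values for subtraction set {5, 7, 10}:
k:     0  1  2  3  4  5  6  7  8  9 10 11
g(k):  0  0  0  0  0  1  1  1  1  1  2  2
So g(11) = 2.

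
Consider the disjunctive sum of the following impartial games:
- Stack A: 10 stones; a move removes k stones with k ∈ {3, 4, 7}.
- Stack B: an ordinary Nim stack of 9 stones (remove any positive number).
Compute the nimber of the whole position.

Grundy values for stack A (subtraction set {3, 4, 7}):
k:     0  1  2  3  4  5  6  7  8  9 10
g(k):  0  0  0  1  1  1  2  2  2  3  0
So g(10) = 0.
Stack B is a plain Nim stack of size 9, so its Grundy value is 9.
The value of a disjunctive sum is the nim-sum of the parts.
Combined value = 0 ⊕ 9 = 9.

9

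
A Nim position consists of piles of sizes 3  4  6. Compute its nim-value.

Nim-sum: 3 XOR 4 XOR 6 = 1.

1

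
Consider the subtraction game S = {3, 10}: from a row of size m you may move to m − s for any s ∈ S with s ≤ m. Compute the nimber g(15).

0

Compute g(0), g(1), … for moves {3, 10}:
k:     0  1  2  3  4  5  6  7  8  9 10 11 12 13 14 15
g(k):  0  0  0  1  1  1  0  0  0  1  1  1  2  0  0  0
So g(15) = 0.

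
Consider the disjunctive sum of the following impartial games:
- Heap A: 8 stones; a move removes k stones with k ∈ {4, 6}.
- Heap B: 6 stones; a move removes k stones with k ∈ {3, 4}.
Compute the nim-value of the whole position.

Build the Grundy sequence for heap A with g(k) = mex{g(k−s) : s ∈ {4, 6}, s ≤ k}:
g(0) = mex{} = 0
g(1) = mex{} = 0
g(2) = mex{} = 0
g(3) = mex{} = 0
g(4) = mex{0} = 1
g(5) = mex{0} = 1
g(6) = mex{0} = 1
g(7) = mex{0} = 1
g(8) = mex{0,1} = 2
So g(8) = 2.
Build the Grundy sequence for heap B with g(k) = mex{g(k−s) : s ∈ {3, 4}, s ≤ k}:
g(0) = mex{} = 0
g(1) = mex{} = 0
g(2) = mex{} = 0
g(3) = mex{0} = 1
g(4) = mex{0} = 1
g(5) = mex{0} = 1
g(6) = mex{0,1} = 2
So g(6) = 2.
By the Sprague-Grundy theorem, the Grundy value of a sum of independent games is the XOR of the component values.
Combined value = 2 ⊕ 2 = 0.

0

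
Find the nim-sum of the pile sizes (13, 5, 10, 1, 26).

25

Write each in binary and XOR column by column:
  01101  (13)
  00101  (5)
  01010  (10)
  00001  (1)
  11010  (26)
  -----
  11001  (25)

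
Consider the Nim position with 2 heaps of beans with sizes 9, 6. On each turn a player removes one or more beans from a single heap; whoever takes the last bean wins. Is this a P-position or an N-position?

Nim-sum: 9 ^ 6 = 15.
The nim-sum is 15 ≠ 0, so this is an N-position: the player to move can win.

N-position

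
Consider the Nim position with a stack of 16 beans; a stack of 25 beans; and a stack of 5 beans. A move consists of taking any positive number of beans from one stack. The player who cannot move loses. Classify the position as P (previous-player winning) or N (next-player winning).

N-position

Write each in binary and XOR column by column:
  10000  (16)
  11001  (25)
  00101  (5)
  -----
  01100  (12)
The nim-sum is 12 ≠ 0, so this is an N-position: the player to move can win.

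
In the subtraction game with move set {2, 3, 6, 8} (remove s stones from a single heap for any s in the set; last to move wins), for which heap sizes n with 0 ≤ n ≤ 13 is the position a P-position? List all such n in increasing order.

0, 1, 5, 10

Build the Grundy sequence with g(k) = mex{g(k−s) : s ∈ {2, 3, 6, 8}, s ≤ k}:
k:     0  1  2  3  4  5  6  7  8  9 10 11 12 13
g(k):  0  0  1  1  2  0  3  1  2  2  0  3  1  2
The P-positions (g = 0) in 0..13 are 0, 1, 5, 10.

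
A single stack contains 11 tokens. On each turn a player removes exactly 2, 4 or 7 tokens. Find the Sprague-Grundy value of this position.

1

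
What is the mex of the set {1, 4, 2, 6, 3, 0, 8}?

The values 0, 1, 2, 3, 4 are all present; 5 is the first non-negative integer missing from the set.

5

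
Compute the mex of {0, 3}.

0 is in the set but 1 is not, so the mex is 1.

1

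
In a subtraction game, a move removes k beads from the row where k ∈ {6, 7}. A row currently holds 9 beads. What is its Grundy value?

1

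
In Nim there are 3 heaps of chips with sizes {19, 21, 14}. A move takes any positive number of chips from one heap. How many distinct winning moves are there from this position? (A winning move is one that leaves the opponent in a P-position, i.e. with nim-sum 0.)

1

In binary:
  10011  (19)
  10101  (21)
  01110  (14)
  -----
  01000  (8)
The overall nim-sum is X = 8. A heap of size p has a winning move iff p XOR X < p (reduce it to p XOR X).
  19: 19 XOR 8 = 27 ≥ 19 — no move.
  21: 21 XOR 8 = 29 ≥ 21 — no move.
  14: 14 XOR 8 = 6 < 14 — winning move (to 6).
That gives 1 winning move.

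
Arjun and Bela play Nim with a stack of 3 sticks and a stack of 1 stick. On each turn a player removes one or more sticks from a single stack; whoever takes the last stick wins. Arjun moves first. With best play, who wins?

Compute the nim-sum pairwise:
3 ⊕ 1 = 2
The nim-sum is 2 ≠ 0, so this is an N-position: the player to move can win; Arjun has a winning move.

Arjun wins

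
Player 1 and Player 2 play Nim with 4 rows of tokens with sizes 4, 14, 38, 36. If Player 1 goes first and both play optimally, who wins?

Player 1 wins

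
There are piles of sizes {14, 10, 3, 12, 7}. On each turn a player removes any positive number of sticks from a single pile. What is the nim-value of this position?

12

Bitwise XOR of the heap sizes:
  1110  (14)
  1010  (10)
  0011  (3)
  1100  (12)
  0111  (7)
  ----
  1100  (12)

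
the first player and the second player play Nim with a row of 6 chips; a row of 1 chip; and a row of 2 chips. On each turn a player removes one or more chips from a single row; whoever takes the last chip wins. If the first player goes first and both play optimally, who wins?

Compute the nim-sum pairwise:
6 ^ 1 = 7
7 ^ 2 = 5
The nim-sum is 5 ≠ 0, so this is an N-position: the player to move can win; the first player has a winning move.

the first player wins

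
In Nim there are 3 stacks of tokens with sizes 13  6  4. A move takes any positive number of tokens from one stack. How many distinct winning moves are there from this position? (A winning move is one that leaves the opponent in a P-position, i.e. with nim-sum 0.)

Compute the nim-sum pairwise:
13 ^ 6 = 11
11 ^ 4 = 15
The overall nim-sum is X = 15. A stack of size p has a winning move iff p XOR X < p (reduce it to p XOR X).
  13: 13 XOR 15 = 2 < 13 — winning move (to 2).
  6: 6 XOR 15 = 9 ≥ 6 — no move.
  4: 4 XOR 15 = 11 ≥ 4 — no move.
That gives 1 winning move.

1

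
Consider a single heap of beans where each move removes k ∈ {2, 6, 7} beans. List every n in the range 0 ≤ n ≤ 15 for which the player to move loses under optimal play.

0, 1, 4, 5, 9, 13, 14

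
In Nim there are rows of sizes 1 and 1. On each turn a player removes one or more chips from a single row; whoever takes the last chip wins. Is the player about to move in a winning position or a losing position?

In binary:
  1  (1)
  1  (1)
  -
  0  (0)
The nim-sum is 0, so this is a P-position: the player to move is in a losing position under optimal play.

Losing position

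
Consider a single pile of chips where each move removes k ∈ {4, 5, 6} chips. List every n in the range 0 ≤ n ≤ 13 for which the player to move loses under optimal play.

0, 1, 2, 3, 10, 11, 12, 13

Build the Grundy sequence with g(k) = mex{g(k−s) : s ∈ {4, 5, 6}, s ≤ k}:
k:     0  1  2  3  4  5  6  7  8  9 10 11 12 13
g(k):  0  0  0  0  1  1  1  1  2  2  0  0  0  0
The P-positions (g = 0) in 0..13 are 0, 1, 2, 3, 10, 11, 12, 13.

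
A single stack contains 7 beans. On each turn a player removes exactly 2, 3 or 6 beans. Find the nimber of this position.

1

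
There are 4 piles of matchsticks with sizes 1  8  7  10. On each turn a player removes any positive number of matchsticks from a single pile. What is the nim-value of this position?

4

Nim-sum: 1 ⊕ 8 ⊕ 7 ⊕ 10 = 4.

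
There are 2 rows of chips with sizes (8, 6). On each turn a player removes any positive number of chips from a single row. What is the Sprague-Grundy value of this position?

Nim-sum: 8 ⊕ 6 = 14.

14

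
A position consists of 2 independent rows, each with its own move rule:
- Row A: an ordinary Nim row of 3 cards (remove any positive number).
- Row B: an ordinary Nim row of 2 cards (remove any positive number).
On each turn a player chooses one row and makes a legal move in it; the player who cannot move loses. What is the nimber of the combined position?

1

Row A is a plain Nim row of size 3, so its Grundy value is 3.
Row B is a plain Nim row of size 2, so its Grundy value is 2.
The value of a disjunctive sum is the nim-sum of the parts.
Combined value = 3 XOR 2 = 1.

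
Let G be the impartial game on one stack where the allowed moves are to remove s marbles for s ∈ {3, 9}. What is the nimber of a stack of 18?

0

Grundy values for subtraction set {3, 9}:
k:     0  1  2  3  4  5  6  7  8  9 10 11 12 13 14 15 16 17 18
g(k):  0  0  0  1  1  1  0  0  0  1  1  1  0  0  0  1  1  1  0
So g(18) = 0.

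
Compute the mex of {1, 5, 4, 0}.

2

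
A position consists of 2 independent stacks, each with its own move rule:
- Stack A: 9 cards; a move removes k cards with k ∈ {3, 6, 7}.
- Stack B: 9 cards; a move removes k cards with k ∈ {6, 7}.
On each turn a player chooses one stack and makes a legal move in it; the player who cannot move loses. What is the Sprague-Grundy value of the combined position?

2

For stack A, compute g(0), g(1), … with moves {3, 6, 7}:
k:     0  1  2  3  4  5  6  7  8  9
g(k):  0  0  0  1  1  1  2  2  2  3
So g(9) = 3.
Grundy values for stack B (subtraction set {6, 7}):
g(0) = mex{} = 0
g(1) = mex{} = 0
g(2) = mex{} = 0
g(3) = mex{} = 0
g(4) = mex{} = 0
g(5) = mex{} = 0
g(6) = mex{0} = 1
g(7) = mex{0} = 1
g(8) = mex{0} = 1
g(9) = mex{0} = 1
So g(9) = 1.
By the Sprague-Grundy theorem, the Grundy value of a sum of independent games is the XOR of the component values.
Combined value = 3 XOR 1 = 2.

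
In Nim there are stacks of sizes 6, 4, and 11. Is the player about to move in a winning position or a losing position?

Winning position

Compute the nim-sum pairwise:
6 ⊕ 4 = 2
2 ⊕ 11 = 9
The nim-sum is 9 ≠ 0, so this is an N-position: the player to move can win.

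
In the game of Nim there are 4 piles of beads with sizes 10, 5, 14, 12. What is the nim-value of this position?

13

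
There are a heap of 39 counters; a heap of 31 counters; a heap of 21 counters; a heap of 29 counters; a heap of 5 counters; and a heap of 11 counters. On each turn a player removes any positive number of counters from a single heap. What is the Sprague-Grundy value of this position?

62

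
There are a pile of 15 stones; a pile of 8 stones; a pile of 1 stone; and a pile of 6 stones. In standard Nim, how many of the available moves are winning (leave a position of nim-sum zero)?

Nim-sum: 15 ⊕ 8 ⊕ 1 ⊕ 6 = 0.
The nim-sum is already 0, so every move leaves a nonzero nim-sum — there are no winning moves.

0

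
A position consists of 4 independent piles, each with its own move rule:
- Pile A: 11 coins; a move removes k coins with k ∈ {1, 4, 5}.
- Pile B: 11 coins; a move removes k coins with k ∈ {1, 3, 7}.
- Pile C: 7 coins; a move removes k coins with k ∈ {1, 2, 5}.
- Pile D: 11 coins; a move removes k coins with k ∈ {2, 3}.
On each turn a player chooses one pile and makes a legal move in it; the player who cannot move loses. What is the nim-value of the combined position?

1

For pile A, compute g(0), g(1), … with moves {1, 4, 5}:
g(0) = mex{} = 0
g(1) = mex{0} = 1
g(2) = mex{1} = 0
g(3) = mex{0} = 1
g(4) = mex{0,1} = 2
g(5) = mex{0,1,2} = 3
g(6) = mex{0,1,3} = 2
g(7) = mex{0,1,2} = 3
g(8) = mex{1,2,3} = 0
g(9) = mex{0,2,3} = 1
g(10) = mex{1,2,3} = 0
g(11) = mex{0,2,3} = 1
So g(11) = 1.
For pile B, compute g(0), g(1), … with moves {1, 3, 7}:
k:     0  1  2  3  4  5  6  7  8  9 10 11
g(k):  0  1  0  1  0  1  0  1  0  1  0  1
So g(11) = 1.
Grundy values for pile C (subtraction set {1, 2, 5}):
k:     0  1  2  3  4  5  6  7
g(k):  0  1  2  0  1  2  0  1
So g(7) = 1.
Build the Grundy sequence for pile D with g(k) = mex{g(k−s) : s ∈ {2, 3}, s ≤ k}:
g(0) = mex{} = 0
g(1) = mex{} = 0
g(2) = mex{0} = 1
g(3) = mex{0} = 1
g(4) = mex{0,1} = 2
g(5) = mex{1} = 0
g(6) = mex{1,2} = 0
g(7) = mex{0,2} = 1
g(8) = mex{0} = 1
g(9) = mex{0,1} = 2
g(10) = mex{1} = 0
g(11) = mex{1,2} = 0
So g(11) = 0.
The value of a disjunctive sum is the nim-sum of the parts.
Combined value = 1 XOR 1 XOR 1 XOR 0 = 1.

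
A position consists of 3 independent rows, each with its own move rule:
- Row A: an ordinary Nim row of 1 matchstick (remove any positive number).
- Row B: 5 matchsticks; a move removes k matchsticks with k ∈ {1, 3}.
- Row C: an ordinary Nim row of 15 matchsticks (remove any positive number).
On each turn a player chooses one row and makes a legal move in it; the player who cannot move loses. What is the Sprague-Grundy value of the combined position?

15

Row A is a plain Nim row of size 1, so its Grundy value is 1.
Build the Grundy sequence for row B with g(k) = mex{g(k−s) : s ∈ {1, 3}, s ≤ k}:
g(0) = mex{} = 0
g(1) = mex{0} = 1
g(2) = mex{1} = 0
g(3) = mex{0} = 1
g(4) = mex{1} = 0
g(5) = mex{0} = 1
So g(5) = 1.
Row C is a plain Nim row of size 15, so its Grundy value is 15.
By the Sprague-Grundy theorem, the Grundy value of a sum of independent games is the XOR of the component values.
Combined value = 1 ⊕ 1 ⊕ 15 = 15.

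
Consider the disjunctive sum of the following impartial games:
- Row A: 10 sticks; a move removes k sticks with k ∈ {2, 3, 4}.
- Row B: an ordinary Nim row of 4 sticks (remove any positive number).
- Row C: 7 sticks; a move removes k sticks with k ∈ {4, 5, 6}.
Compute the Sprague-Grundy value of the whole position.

7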